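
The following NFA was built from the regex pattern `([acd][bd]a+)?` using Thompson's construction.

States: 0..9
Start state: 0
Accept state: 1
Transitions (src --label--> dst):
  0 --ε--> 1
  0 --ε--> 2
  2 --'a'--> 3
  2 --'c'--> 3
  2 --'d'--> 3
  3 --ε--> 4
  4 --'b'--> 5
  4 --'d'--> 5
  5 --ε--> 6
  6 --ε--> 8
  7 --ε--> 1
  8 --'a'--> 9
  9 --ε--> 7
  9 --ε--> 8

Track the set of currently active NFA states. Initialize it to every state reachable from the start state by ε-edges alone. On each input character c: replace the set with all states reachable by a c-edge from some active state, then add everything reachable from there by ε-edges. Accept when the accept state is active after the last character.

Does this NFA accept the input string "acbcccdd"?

S₀ = ε-closure({0}) = {0,1,2}
'a' @ 1: {3,4}
'c' @ 2: {}  — no active states
rest 'bcccdd' ignored (set empty)
final: {}; accept 1 not in set

Answer: REJECT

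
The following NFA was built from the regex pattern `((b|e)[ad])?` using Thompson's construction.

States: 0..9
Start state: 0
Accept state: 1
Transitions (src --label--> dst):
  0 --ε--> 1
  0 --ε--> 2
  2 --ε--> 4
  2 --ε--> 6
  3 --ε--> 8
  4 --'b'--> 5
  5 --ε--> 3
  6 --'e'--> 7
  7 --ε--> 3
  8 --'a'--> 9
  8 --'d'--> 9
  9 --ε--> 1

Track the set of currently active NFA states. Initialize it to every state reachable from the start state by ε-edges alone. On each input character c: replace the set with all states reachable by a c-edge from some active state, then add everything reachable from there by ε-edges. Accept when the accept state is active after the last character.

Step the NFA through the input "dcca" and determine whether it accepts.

Answer: REJECT

Steps:
start: ε-closure({0}) = {0,1,2,4,6}
'd' @ 1: {}  — no active states
rest 'cca' ignored (set empty)
final: {}; accept 1 not in set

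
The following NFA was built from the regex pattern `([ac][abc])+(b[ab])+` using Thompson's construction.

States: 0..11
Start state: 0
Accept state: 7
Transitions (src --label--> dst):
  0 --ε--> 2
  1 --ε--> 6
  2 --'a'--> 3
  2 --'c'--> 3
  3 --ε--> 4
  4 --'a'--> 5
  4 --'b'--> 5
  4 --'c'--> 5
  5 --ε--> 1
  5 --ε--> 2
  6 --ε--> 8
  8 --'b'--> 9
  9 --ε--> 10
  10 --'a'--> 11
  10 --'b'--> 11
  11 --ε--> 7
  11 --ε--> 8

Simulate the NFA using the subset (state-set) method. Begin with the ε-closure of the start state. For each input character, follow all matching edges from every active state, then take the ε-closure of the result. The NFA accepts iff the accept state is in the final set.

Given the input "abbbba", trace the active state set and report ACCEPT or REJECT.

Answer: ACCEPT

Trace:
initial (ε-close {0}): {0,2}
'a' @ 1: {3,4}
'b' @ 2: {1,2,5,6,8}
'b' @ 3: {9,10}
'b' @ 4: {7,8,11}  ✓accept
'b' @ 5: {9,10}
'a' @ 6: {7,8,11}  ✓accept
after full input: {7,8,11}  (accept=7 in)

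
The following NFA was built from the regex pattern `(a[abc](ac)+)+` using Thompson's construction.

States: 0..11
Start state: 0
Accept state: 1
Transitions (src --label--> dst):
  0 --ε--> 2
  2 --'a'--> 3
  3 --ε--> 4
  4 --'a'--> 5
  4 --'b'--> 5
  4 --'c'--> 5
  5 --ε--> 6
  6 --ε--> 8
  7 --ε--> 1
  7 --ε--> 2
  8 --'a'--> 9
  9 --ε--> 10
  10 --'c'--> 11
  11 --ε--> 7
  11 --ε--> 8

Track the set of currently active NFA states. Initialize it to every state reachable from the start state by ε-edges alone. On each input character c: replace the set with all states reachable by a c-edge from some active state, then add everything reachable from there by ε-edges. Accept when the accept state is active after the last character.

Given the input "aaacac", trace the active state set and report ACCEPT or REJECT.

S₀ = ε-closure({0}) = {0,2}
'a' @ 1: {3,4}
'a' @ 2: {5,6,8}
'a' @ 3: {9,10}
'c' @ 4: {1,2,7,8,11}  ✓accept
'a' @ 5: {3,4,9,10}
'c' @ 6: {1,2,5,6,7,8,11}  ✓accept
after full input: {1,2,5,6,7,8,11}  (accept=1 in)

Answer: ACCEPT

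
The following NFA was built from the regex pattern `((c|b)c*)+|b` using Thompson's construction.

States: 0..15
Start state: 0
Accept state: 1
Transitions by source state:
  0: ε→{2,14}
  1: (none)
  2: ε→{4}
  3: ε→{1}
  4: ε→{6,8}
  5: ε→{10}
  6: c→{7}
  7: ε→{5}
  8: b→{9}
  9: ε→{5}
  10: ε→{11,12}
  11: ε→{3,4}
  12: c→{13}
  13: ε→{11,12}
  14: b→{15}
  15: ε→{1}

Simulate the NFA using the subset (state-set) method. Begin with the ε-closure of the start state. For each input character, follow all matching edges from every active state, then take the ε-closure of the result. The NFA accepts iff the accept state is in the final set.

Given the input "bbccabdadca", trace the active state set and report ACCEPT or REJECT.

Answer: REJECT

Steps:
start: ε-closure({0}) = {0,2,4,6,8,14}
'b' @ 1: {1,3,4,5,6,8,9,10,11,12,15}  ✓accept
'b' @ 2: {1,3,4,5,6,8,9,10,11,12}  ✓accept
'c' @ 3: {1,3,4,5,6,7,8,10,11,12,13}  ✓accept
'c' @ 4: {1,3,4,5,6,7,8,10,11,12,13}  ✓accept
'a' @ 5: {}  — dead — no transitions
rest 'bdadca' ignored (set empty)
after full input: {}  (accept=1 not in)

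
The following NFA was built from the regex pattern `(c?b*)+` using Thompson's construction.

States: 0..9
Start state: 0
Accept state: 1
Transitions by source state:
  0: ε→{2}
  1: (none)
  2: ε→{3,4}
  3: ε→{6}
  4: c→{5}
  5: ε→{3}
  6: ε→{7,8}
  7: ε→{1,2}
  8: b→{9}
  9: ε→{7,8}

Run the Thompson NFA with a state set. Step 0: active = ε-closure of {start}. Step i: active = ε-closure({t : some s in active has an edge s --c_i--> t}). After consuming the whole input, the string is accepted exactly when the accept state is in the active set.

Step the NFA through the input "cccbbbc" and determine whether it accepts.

start: ε-closure({0}) = {0,1,2,3,4,6,7,8}
'c' @ 1: {1,2,3,4,5,6,7,8}  ✓accept
'c' @ 2: {1,2,3,4,5,6,7,8}  ✓accept
'c' @ 3: {1,2,3,4,5,6,7,8}  ✓accept
'b' @ 4: {1,2,3,4,6,7,8,9}  ✓accept
'b' @ 5: {1,2,3,4,6,7,8,9}  ✓accept
'b' @ 6: {1,2,3,4,6,7,8,9}  ✓accept
'c' @ 7: {1,2,3,4,5,6,7,8}  ✓accept
end set {1,2,3,4,5,6,7,8} — state 1 in

Answer: ACCEPT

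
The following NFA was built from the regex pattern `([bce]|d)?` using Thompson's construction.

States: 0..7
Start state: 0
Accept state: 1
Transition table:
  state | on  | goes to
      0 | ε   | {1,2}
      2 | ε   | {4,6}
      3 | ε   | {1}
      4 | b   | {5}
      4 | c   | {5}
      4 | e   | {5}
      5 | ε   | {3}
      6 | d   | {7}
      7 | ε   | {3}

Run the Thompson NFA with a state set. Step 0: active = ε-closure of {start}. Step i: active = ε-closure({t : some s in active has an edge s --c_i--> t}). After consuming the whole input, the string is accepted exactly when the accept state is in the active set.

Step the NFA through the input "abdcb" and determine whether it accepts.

Answer: REJECT

Trace:
initial (ε-close {0}): {0,1,2,4,6}
'a' @ 1: {}  — state set empty
rest 'bdcb' ignored (set empty)
end set {} — state 1 not in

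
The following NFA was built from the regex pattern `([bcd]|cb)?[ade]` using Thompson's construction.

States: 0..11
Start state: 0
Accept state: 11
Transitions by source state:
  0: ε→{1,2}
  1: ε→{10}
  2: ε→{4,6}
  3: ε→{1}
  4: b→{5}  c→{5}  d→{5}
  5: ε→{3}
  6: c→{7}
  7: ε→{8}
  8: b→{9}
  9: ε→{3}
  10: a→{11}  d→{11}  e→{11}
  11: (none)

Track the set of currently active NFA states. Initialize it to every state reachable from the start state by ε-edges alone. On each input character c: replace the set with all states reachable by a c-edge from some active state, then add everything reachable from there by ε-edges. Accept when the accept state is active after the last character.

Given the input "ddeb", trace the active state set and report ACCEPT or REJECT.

start: ε-closure({0}) = {0,1,2,4,6,10}
'd' @ 1: {1,3,5,10,11}  (accept∈set)
'd' @ 2: {11}  (accept∈set)
'e' @ 3: {}  — dead — no transitions
rest 'b' ignored (set empty)
after full input: {}  (accept=11 not in)

Answer: REJECT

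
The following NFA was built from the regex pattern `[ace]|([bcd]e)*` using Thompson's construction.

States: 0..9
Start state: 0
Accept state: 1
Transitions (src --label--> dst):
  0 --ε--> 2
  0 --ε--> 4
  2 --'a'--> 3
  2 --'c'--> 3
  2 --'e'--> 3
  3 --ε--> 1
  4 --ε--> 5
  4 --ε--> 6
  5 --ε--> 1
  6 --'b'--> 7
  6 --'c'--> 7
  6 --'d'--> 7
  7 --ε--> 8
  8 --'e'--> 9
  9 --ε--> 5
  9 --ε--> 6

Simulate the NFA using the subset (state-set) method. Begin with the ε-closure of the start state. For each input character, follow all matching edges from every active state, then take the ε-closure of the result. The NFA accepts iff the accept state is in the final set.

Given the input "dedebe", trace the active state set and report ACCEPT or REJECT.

initial (ε-close {0}): {0,1,2,4,5,6}
'd' @ 1: {7,8}
'e' @ 2: {1,5,6,9}  ✓accept
'd' @ 3: {7,8}
'e' @ 4: {1,5,6,9}  ✓accept
'b' @ 5: {7,8}
'e' @ 6: {1,5,6,9}  ✓accept
end set {1,5,6,9} — state 1 in

Answer: ACCEPT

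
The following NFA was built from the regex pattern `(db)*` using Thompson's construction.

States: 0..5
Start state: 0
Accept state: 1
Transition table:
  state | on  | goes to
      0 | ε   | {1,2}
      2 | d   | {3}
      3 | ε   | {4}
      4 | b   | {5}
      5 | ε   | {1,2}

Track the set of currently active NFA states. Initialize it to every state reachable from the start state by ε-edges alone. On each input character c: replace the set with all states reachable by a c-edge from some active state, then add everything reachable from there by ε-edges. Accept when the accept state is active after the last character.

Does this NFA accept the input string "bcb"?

S₀ = ε-closure({0}) = {0,1,2}
'b' @ 1: {}  — state set empty
rest 'cb' ignored (set empty)
end set {} — state 1 not in

Answer: REJECT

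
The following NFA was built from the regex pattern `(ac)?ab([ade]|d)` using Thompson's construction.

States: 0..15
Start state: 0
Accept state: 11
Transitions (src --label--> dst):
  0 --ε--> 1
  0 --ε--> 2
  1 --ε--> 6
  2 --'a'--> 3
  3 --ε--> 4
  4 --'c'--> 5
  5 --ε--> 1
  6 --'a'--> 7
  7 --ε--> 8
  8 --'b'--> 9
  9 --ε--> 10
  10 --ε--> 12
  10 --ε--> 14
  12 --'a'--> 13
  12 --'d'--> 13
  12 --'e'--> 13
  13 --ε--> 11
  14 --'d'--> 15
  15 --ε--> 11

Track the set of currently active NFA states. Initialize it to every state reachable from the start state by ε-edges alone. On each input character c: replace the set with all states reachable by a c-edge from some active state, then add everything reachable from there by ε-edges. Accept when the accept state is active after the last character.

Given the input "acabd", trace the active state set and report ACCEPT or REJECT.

start: ε-closure({0}) = {0,1,2,6}
'a' @ 1: {3,4,7,8}
'c' @ 2: {1,5,6}
'a' @ 3: {7,8}
'b' @ 4: {9,10,12,14}
'd' @ 5: {11,13,15}  [accepting]
end set {11,13,15} — state 11 in

Answer: ACCEPT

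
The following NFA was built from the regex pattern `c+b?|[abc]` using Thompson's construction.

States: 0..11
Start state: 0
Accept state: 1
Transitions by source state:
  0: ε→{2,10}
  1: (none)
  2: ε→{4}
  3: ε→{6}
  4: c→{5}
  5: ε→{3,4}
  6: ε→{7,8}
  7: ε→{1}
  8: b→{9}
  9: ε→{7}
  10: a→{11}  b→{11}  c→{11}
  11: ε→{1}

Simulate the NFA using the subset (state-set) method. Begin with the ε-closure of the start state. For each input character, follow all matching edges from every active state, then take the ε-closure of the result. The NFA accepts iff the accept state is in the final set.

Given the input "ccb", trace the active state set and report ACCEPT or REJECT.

Answer: ACCEPT

Trace:
start: ε-closure({0}) = {0,2,4,10}
'c' @ 1: {1,3,4,5,6,7,8,11}  ✓accept
'c' @ 2: {1,3,4,5,6,7,8}  ✓accept
'b' @ 3: {1,7,9}  ✓accept
end set {1,7,9} — state 1 in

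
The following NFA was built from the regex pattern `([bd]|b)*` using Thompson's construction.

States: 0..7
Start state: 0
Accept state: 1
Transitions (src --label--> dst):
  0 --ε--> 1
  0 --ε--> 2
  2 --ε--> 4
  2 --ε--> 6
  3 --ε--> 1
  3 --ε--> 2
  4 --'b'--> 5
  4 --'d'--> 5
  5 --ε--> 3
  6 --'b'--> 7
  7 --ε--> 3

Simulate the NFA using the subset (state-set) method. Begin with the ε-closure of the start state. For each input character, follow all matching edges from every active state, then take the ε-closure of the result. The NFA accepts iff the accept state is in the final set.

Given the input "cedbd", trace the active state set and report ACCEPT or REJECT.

initial (ε-close {0}): {0,1,2,4,6}
'c' @ 1: {}  — state set empty
rest 'edbd' ignored (set empty)
final: {}; accept 1 not in set

Answer: REJECT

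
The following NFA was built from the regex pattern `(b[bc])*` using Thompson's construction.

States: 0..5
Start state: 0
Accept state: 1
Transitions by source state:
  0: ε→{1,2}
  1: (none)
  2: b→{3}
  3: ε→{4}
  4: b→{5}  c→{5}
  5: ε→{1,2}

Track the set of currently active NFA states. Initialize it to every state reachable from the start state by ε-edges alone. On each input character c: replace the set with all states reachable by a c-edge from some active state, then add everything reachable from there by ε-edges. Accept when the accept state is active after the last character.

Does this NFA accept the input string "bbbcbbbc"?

initial (ε-close {0}): {0,1,2}
'b' @ 1: {3,4}
'b' @ 2: {1,2,5}  [accepting]
'b' @ 3: {3,4}
'c' @ 4: {1,2,5}  [accepting]
'b' @ 5: {3,4}
'b' @ 6: {1,2,5}  [accepting]
'b' @ 7: {3,4}
'c' @ 8: {1,2,5}  [accepting]
end set {1,2,5} — state 1 in

Answer: ACCEPT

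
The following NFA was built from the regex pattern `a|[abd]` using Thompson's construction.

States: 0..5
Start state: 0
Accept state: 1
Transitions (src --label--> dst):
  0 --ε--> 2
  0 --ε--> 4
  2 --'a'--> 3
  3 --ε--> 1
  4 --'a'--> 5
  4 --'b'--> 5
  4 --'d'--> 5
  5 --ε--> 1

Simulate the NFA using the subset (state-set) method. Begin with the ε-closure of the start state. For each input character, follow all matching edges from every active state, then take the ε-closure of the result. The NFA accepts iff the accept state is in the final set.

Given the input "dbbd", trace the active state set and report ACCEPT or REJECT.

Answer: REJECT

Steps:
initial (ε-close {0}): {0,2,4}
'd' @ 1: {1,5}  ✓accept
'b' @ 2: {}  — no active states
rest 'bd' ignored (set empty)
end set {} — state 1 not in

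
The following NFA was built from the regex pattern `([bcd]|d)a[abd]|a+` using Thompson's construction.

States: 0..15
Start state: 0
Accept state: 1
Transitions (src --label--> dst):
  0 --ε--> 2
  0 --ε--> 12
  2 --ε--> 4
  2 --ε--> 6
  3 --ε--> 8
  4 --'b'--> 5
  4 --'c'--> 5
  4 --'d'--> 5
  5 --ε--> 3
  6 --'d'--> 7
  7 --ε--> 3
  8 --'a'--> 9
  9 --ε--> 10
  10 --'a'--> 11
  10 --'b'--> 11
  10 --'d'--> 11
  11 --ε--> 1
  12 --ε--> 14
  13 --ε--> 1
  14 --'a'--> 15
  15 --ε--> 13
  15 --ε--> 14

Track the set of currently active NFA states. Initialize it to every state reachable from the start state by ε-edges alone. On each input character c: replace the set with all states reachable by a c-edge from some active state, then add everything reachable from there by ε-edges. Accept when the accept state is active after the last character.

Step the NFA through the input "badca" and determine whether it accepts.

start: ε-closure({0}) = {0,2,4,6,12,14}
'b' @ 1: {3,5,8}
'a' @ 2: {9,10}
'd' @ 3: {1,11}  (accept∈set)
'c' @ 4: {}  — dead — no transitions
rest 'a' ignored (set empty)
after full input: {}  (accept=1 not in)

Answer: REJECT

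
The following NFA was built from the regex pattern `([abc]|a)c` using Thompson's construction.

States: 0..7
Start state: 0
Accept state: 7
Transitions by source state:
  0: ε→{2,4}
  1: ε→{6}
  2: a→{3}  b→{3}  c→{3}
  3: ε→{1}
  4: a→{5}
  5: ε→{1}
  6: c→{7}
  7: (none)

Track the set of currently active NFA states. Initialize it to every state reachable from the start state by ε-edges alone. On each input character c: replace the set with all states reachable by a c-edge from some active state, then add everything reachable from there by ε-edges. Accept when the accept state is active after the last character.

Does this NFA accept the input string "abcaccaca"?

start: ε-closure({0}) = {0,2,4}
'a' @ 1: {1,3,5,6}
'b' @ 2: {}  — no active states
rest 'caccaca' ignored (set empty)
final: {}; accept 7 not in set

Answer: REJECT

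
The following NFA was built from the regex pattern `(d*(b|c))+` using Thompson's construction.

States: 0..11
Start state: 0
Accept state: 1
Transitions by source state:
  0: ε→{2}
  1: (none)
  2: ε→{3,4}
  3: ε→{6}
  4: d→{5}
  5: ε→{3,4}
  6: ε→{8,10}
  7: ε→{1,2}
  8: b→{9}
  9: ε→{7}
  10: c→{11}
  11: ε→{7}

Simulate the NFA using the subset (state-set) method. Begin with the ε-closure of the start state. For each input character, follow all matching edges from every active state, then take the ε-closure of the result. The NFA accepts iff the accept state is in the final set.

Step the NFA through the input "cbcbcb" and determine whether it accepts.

Answer: ACCEPT

Derivation:
initial (ε-close {0}): {0,2,3,4,6,8,10}
'c' @ 1: {1,2,3,4,6,7,8,10,11}  [accepting]
'b' @ 2: {1,2,3,4,6,7,8,9,10}  [accepting]
'c' @ 3: {1,2,3,4,6,7,8,10,11}  [accepting]
'b' @ 4: {1,2,3,4,6,7,8,9,10}  [accepting]
'c' @ 5: {1,2,3,4,6,7,8,10,11}  [accepting]
'b' @ 6: {1,2,3,4,6,7,8,9,10}  [accepting]
end set {1,2,3,4,6,7,8,9,10} — state 1 in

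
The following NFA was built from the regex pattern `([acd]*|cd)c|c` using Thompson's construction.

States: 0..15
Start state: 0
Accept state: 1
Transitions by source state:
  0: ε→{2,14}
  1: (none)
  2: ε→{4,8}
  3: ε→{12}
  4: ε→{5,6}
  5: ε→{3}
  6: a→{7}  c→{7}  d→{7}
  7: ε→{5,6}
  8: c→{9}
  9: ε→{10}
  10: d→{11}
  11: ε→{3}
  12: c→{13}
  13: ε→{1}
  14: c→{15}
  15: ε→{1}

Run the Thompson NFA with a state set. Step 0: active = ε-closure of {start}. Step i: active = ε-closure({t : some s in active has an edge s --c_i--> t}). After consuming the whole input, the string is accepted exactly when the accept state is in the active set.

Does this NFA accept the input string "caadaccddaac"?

S₀ = ε-closure({0}) = {0,2,3,4,5,6,8,12,14}
'c' @ 1: {1,3,5,6,7,9,10,12,13,15}  [accepting]
'a' @ 2: {3,5,6,7,12}
'a' @ 3: {3,5,6,7,12}
'd' @ 4: {3,5,6,7,12}
'a' @ 5: {3,5,6,7,12}
'c' @ 6: {1,3,5,6,7,12,13}  [accepting]
'c' @ 7: {1,3,5,6,7,12,13}  [accepting]
'd' @ 8: {3,5,6,7,12}
'd' @ 9: {3,5,6,7,12}
'a' @ 10: {3,5,6,7,12}
'a' @ 11: {3,5,6,7,12}
'c' @ 12: {1,3,5,6,7,12,13}  [accepting]
end set {1,3,5,6,7,12,13} — state 1 in

Answer: ACCEPT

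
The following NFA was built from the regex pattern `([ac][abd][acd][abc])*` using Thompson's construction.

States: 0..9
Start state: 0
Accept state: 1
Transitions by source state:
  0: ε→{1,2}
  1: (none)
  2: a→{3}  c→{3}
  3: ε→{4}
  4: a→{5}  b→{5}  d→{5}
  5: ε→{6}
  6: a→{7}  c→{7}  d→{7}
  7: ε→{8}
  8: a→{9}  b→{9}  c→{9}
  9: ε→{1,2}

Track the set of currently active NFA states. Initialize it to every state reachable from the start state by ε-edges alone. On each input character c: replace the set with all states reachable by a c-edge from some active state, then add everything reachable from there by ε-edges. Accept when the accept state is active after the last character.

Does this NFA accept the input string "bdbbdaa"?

start: ε-closure({0}) = {0,1,2}
'b' @ 1: {}  — state set empty
rest 'dbbdaa' ignored (set empty)
end set {} — state 1 not in

Answer: REJECT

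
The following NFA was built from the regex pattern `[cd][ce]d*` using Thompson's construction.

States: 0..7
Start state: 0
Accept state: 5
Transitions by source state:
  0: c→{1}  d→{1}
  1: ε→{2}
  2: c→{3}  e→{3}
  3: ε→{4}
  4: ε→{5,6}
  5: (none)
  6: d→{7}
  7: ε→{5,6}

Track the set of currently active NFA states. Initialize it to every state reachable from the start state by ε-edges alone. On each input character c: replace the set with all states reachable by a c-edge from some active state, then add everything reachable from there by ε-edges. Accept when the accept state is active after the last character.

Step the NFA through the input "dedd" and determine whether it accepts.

initial (ε-close {0}): {0}
'd' @ 1: {1,2}
'e' @ 2: {3,4,5,6}  [accepting]
'd' @ 3: {5,6,7}  [accepting]
'd' @ 4: {5,6,7}  [accepting]
after full input: {5,6,7}  (accept=5 in)

Answer: ACCEPT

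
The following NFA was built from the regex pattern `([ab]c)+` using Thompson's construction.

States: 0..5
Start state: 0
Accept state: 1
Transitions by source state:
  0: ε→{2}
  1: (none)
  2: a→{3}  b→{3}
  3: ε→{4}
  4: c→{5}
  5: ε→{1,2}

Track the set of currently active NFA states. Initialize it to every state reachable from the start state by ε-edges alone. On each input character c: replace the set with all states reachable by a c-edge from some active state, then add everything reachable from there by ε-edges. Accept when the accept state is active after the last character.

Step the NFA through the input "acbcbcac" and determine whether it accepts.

Answer: ACCEPT

Trace:
S₀ = ε-closure({0}) = {0,2}
'a' @ 1: {3,4}
'c' @ 2: {1,2,5}  (accept∈set)
'b' @ 3: {3,4}
'c' @ 4: {1,2,5}  (accept∈set)
'b' @ 5: {3,4}
'c' @ 6: {1,2,5}  (accept∈set)
'a' @ 7: {3,4}
'c' @ 8: {1,2,5}  (accept∈set)
after full input: {1,2,5}  (accept=1 in)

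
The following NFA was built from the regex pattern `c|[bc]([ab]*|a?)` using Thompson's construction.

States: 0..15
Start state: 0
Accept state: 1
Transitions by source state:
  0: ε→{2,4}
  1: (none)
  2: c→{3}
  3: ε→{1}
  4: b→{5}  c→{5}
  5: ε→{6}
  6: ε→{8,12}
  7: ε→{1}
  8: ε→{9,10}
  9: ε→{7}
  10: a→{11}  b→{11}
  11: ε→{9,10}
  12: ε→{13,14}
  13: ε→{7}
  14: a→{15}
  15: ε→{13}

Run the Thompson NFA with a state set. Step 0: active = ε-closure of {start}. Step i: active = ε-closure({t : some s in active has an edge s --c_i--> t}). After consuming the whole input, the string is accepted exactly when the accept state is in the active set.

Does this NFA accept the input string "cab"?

start: ε-closure({0}) = {0,2,4}
'c' @ 1: {1,3,5,6,7,8,9,10,12,13,14}  (accept∈set)
'a' @ 2: {1,7,9,10,11,13,15}  (accept∈set)
'b' @ 3: {1,7,9,10,11}  (accept∈set)
end set {1,7,9,10,11} — state 1 in

Answer: ACCEPT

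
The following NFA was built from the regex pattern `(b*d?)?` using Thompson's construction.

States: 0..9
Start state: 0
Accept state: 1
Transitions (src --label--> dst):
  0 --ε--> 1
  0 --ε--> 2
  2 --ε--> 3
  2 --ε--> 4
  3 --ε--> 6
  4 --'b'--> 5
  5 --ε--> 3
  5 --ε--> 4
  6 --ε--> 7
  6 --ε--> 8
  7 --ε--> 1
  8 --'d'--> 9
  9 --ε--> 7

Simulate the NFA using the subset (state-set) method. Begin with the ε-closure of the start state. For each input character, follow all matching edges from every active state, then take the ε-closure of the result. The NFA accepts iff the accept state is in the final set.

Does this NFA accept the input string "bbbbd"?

Answer: ACCEPT

Trace:
start: ε-closure({0}) = {0,1,2,3,4,6,7,8}
'b' @ 1: {1,3,4,5,6,7,8}  (accept∈set)
'b' @ 2: {1,3,4,5,6,7,8}  (accept∈set)
'b' @ 3: {1,3,4,5,6,7,8}  (accept∈set)
'b' @ 4: {1,3,4,5,6,7,8}  (accept∈set)
'd' @ 5: {1,7,9}  (accept∈set)
final: {1,7,9}; accept 1 in set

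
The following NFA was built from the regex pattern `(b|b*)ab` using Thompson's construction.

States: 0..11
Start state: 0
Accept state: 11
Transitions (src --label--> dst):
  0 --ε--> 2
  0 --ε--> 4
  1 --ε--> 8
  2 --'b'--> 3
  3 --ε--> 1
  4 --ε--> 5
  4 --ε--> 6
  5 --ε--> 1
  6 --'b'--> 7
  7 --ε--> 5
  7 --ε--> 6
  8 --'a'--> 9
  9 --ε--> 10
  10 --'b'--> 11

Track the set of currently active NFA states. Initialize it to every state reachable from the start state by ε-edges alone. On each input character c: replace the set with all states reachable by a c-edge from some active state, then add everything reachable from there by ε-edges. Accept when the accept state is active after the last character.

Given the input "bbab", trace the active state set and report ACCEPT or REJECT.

start: ε-closure({0}) = {0,1,2,4,5,6,8}
'b' @ 1: {1,3,5,6,7,8}
'b' @ 2: {1,5,6,7,8}
'a' @ 3: {9,10}
'b' @ 4: {11}  ✓accept
after full input: {11}  (accept=11 in)

Answer: ACCEPT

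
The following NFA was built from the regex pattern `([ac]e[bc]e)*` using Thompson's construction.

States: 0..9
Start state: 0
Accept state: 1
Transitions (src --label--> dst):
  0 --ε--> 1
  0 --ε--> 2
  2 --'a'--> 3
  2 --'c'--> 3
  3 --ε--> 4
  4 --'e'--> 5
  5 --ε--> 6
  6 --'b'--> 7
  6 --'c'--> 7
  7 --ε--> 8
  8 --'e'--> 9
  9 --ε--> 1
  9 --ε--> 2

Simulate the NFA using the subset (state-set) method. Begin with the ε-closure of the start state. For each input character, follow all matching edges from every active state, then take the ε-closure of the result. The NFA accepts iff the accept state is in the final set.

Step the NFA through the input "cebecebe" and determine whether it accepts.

Answer: ACCEPT

Steps:
initial (ε-close {0}): {0,1,2}
'c' @ 1: {3,4}
'e' @ 2: {5,6}
'b' @ 3: {7,8}
'e' @ 4: {1,2,9}  ✓accept
'c' @ 5: {3,4}
'e' @ 6: {5,6}
'b' @ 7: {7,8}
'e' @ 8: {1,2,9}  ✓accept
after full input: {1,2,9}  (accept=1 in)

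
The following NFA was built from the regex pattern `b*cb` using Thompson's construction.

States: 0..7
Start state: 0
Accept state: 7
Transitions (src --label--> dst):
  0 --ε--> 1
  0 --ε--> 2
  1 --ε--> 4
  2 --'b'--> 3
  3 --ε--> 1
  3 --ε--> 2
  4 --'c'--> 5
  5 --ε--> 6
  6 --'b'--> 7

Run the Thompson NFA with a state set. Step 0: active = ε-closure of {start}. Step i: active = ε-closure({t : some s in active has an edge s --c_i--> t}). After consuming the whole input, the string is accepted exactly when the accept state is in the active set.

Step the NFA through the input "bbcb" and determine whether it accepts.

initial (ε-close {0}): {0,1,2,4}
'b' @ 1: {1,2,3,4}
'b' @ 2: {1,2,3,4}
'c' @ 3: {5,6}
'b' @ 4: {7}  [accepting]
after full input: {7}  (accept=7 in)

Answer: ACCEPT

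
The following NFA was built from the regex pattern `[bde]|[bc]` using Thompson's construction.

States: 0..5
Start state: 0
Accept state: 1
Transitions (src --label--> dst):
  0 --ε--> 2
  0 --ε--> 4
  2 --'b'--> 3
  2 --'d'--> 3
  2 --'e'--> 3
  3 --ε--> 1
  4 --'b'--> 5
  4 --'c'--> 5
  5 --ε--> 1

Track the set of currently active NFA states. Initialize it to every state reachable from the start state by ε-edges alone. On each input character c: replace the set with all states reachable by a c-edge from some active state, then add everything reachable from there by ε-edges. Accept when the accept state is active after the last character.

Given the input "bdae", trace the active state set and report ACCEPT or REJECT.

initial (ε-close {0}): {0,2,4}
'b' @ 1: {1,3,5}  ✓accept
'd' @ 2: {}  — state set empty
rest 'ae' ignored (set empty)
end set {} — state 1 not in

Answer: REJECT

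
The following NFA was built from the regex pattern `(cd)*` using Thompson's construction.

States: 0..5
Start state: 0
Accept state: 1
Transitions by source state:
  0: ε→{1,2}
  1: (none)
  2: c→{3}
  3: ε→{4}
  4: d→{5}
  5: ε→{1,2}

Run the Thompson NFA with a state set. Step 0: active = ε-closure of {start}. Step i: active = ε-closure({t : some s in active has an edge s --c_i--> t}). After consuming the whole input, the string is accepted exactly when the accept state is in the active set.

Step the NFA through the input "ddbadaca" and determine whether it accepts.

S₀ = ε-closure({0}) = {0,1,2}
'd' @ 1: {}  — state set empty
rest 'dbadaca' ignored (set empty)
final: {}; accept 1 not in set

Answer: REJECT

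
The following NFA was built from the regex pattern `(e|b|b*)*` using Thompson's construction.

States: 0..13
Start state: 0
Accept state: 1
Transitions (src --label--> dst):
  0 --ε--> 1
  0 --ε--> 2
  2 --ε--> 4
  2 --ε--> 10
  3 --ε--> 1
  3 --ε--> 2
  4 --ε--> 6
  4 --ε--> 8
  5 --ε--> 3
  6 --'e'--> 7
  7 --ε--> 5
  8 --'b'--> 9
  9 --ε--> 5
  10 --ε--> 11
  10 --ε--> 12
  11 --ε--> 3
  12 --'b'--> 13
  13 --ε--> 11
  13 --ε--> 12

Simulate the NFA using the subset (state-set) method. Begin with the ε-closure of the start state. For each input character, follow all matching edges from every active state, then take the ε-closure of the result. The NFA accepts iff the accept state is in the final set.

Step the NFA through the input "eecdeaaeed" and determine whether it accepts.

initial (ε-close {0}): {0,1,2,3,4,6,8,10,11,12}
'e' @ 1: {1,2,3,4,5,6,7,8,10,11,12}  (accept∈set)
'e' @ 2: {1,2,3,4,5,6,7,8,10,11,12}  (accept∈set)
'c' @ 3: {}  — state set empty
rest 'deaaeed' ignored (set empty)
after full input: {}  (accept=1 not in)

Answer: REJECT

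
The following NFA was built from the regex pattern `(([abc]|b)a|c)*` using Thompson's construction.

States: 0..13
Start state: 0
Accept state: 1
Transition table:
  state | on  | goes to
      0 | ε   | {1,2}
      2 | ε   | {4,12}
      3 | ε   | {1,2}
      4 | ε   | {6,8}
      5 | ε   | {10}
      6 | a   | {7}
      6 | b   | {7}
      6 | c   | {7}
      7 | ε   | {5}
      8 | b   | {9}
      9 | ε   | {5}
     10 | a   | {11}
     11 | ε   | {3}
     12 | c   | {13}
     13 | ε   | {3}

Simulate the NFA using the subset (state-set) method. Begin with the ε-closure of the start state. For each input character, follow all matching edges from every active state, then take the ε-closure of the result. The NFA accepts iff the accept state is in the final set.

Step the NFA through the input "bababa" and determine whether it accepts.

Answer: ACCEPT

Derivation:
start: ε-closure({0}) = {0,1,2,4,6,8,12}
'b' @ 1: {5,7,9,10}
'a' @ 2: {1,2,3,4,6,8,11,12}  (accept∈set)
'b' @ 3: {5,7,9,10}
'a' @ 4: {1,2,3,4,6,8,11,12}  (accept∈set)
'b' @ 5: {5,7,9,10}
'a' @ 6: {1,2,3,4,6,8,11,12}  (accept∈set)
after full input: {1,2,3,4,6,8,11,12}  (accept=1 in)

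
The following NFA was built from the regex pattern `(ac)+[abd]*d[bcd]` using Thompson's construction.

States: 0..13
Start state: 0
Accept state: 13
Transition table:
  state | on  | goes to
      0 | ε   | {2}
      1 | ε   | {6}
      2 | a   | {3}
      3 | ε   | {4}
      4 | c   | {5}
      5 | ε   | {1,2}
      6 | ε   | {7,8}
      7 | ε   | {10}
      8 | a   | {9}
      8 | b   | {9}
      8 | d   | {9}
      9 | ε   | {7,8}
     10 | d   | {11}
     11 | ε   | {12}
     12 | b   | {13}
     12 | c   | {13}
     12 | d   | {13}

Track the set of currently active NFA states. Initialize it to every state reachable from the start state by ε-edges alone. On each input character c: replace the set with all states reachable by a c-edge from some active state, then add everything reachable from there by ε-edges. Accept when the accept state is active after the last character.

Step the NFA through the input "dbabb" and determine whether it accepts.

S₀ = ε-closure({0}) = {0,2}
'd' @ 1: {}  — dead — no transitions
rest 'babb' ignored (set empty)
after full input: {}  (accept=13 not in)

Answer: REJECT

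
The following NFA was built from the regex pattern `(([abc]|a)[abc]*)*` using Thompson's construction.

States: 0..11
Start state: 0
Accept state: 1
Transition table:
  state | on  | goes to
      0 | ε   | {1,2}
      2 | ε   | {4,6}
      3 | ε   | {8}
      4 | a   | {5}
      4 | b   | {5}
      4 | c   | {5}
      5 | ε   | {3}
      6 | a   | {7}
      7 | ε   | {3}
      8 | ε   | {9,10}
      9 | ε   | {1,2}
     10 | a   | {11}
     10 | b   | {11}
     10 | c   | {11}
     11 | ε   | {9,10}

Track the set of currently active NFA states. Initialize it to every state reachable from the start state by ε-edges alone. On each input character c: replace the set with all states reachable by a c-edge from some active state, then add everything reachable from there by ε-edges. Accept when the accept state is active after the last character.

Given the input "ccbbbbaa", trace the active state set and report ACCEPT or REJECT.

Answer: ACCEPT

Derivation:
S₀ = ε-closure({0}) = {0,1,2,4,6}
'c' @ 1: {1,2,3,4,5,6,8,9,10}  ✓accept
'c' @ 2: {1,2,3,4,5,6,8,9,10,11}  ✓accept
'b' @ 3: {1,2,3,4,5,6,8,9,10,11}  ✓accept
'b' @ 4: {1,2,3,4,5,6,8,9,10,11}  ✓accept
'b' @ 5: {1,2,3,4,5,6,8,9,10,11}  ✓accept
'b' @ 6: {1,2,3,4,5,6,8,9,10,11}  ✓accept
'a' @ 7: {1,2,3,4,5,6,7,8,9,10,11}  ✓accept
'a' @ 8: {1,2,3,4,5,6,7,8,9,10,11}  ✓accept
final: {1,2,3,4,5,6,7,8,9,10,11}; accept 1 in set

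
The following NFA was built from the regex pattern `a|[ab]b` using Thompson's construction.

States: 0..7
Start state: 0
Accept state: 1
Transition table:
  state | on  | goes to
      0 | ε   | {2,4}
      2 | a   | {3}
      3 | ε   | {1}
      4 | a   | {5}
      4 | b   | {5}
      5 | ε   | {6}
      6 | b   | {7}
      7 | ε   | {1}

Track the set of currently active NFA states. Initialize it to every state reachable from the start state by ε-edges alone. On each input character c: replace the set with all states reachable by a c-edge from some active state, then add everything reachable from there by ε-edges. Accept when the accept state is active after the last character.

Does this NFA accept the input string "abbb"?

Answer: REJECT

Steps:
S₀ = ε-closure({0}) = {0,2,4}
'a' @ 1: {1,3,5,6}  [accepting]
'b' @ 2: {1,7}  [accepting]
'b' @ 3: {}  — dead — no transitions
rest 'b' ignored (set empty)
after full input: {}  (accept=1 not in)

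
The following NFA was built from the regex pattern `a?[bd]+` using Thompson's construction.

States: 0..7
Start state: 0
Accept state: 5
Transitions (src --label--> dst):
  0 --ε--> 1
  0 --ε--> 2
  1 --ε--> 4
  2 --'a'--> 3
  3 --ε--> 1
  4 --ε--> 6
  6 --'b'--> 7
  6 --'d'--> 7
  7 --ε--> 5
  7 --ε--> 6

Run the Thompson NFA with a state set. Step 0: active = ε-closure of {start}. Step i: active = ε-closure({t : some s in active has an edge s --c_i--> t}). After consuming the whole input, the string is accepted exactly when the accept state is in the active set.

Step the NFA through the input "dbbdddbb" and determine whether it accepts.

S₀ = ε-closure({0}) = {0,1,2,4,6}
'd' @ 1: {5,6,7}  (accept∈set)
'b' @ 2: {5,6,7}  (accept∈set)
'b' @ 3: {5,6,7}  (accept∈set)
'd' @ 4: {5,6,7}  (accept∈set)
'd' @ 5: {5,6,7}  (accept∈set)
'd' @ 6: {5,6,7}  (accept∈set)
'b' @ 7: {5,6,7}  (accept∈set)
'b' @ 8: {5,6,7}  (accept∈set)
final: {5,6,7}; accept 5 in set

Answer: ACCEPT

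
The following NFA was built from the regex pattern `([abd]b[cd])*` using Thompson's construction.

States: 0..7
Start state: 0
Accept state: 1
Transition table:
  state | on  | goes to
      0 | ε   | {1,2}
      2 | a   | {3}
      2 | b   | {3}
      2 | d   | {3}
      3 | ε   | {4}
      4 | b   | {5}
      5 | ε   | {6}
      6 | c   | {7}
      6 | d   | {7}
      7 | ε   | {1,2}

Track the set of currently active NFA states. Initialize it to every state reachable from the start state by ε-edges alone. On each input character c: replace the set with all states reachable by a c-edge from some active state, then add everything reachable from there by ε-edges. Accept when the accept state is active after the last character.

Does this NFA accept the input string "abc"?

start: ε-closure({0}) = {0,1,2}
'a' @ 1: {3,4}
'b' @ 2: {5,6}
'c' @ 3: {1,2,7}  (accept∈set)
end set {1,2,7} — state 1 in

Answer: ACCEPT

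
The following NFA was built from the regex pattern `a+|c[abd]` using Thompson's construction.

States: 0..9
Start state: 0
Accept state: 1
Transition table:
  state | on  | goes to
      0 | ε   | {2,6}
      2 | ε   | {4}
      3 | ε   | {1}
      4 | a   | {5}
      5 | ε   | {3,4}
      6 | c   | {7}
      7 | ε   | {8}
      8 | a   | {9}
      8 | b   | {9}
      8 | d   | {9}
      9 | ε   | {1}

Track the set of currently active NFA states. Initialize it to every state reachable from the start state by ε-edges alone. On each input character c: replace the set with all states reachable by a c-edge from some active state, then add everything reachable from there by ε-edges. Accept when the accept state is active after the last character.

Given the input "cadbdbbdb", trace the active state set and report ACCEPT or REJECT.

Answer: REJECT

Steps:
initial (ε-close {0}): {0,2,4,6}
'c' @ 1: {7,8}
'a' @ 2: {1,9}  (accept∈set)
'd' @ 3: {}  — state set empty
rest 'bdbbdb' ignored (set empty)
after full input: {}  (accept=1 not in)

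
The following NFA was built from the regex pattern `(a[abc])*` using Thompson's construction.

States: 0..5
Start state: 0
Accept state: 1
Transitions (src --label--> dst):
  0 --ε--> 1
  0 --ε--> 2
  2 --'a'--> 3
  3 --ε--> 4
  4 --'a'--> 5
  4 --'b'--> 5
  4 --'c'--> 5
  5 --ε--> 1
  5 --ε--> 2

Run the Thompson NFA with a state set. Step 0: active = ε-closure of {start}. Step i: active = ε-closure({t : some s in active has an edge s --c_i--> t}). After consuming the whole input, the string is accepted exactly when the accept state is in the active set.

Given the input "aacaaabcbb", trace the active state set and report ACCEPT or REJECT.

Answer: REJECT

Steps:
start: ε-closure({0}) = {0,1,2}
'a' @ 1: {3,4}
'a' @ 2: {1,2,5}  [accepting]
'c' @ 3: {}  — state set empty
rest 'aaabcbb' ignored (set empty)
after full input: {}  (accept=1 not in)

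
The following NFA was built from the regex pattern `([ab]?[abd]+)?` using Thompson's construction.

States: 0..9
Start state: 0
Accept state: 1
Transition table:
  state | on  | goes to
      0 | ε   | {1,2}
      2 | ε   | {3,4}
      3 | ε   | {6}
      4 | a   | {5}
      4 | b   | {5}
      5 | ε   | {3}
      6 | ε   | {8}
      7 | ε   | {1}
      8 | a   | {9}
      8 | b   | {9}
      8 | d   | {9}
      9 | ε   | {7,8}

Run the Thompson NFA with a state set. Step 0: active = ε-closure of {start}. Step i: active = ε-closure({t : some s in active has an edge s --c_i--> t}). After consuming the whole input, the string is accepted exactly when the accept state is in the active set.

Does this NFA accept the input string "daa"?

initial (ε-close {0}): {0,1,2,3,4,6,8}
'd' @ 1: {1,7,8,9}  ✓accept
'a' @ 2: {1,7,8,9}  ✓accept
'a' @ 3: {1,7,8,9}  ✓accept
final: {1,7,8,9}; accept 1 in set

Answer: ACCEPT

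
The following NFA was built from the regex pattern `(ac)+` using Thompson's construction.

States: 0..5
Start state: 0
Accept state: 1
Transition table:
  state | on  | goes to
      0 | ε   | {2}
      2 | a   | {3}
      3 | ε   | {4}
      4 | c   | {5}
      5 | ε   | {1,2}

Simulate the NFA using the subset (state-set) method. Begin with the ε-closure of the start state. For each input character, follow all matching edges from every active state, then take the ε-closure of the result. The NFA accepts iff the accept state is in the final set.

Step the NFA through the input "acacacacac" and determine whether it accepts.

S₀ = ε-closure({0}) = {0,2}
'a' @ 1: {3,4}
'c' @ 2: {1,2,5}  ✓accept
'a' @ 3: {3,4}
'c' @ 4: {1,2,5}  ✓accept
'a' @ 5: {3,4}
'c' @ 6: {1,2,5}  ✓accept
'a' @ 7: {3,4}
'c' @ 8: {1,2,5}  ✓accept
'a' @ 9: {3,4}
'c' @ 10: {1,2,5}  ✓accept
after full input: {1,2,5}  (accept=1 in)

Answer: ACCEPT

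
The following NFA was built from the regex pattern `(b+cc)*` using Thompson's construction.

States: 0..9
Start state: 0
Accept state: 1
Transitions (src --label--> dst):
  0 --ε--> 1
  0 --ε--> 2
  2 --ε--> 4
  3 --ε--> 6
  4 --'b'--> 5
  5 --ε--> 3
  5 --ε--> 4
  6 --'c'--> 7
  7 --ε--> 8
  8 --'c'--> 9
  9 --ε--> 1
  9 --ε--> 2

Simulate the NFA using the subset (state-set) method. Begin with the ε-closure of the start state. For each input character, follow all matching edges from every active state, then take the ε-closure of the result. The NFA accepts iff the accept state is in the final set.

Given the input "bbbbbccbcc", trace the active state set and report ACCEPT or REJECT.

start: ε-closure({0}) = {0,1,2,4}
'b' @ 1: {3,4,5,6}
'b' @ 2: {3,4,5,6}
'b' @ 3: {3,4,5,6}
'b' @ 4: {3,4,5,6}
'b' @ 5: {3,4,5,6}
'c' @ 6: {7,8}
'c' @ 7: {1,2,4,9}  ✓accept
'b' @ 8: {3,4,5,6}
'c' @ 9: {7,8}
'c' @ 10: {1,2,4,9}  ✓accept
end set {1,2,4,9} — state 1 in

Answer: ACCEPT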